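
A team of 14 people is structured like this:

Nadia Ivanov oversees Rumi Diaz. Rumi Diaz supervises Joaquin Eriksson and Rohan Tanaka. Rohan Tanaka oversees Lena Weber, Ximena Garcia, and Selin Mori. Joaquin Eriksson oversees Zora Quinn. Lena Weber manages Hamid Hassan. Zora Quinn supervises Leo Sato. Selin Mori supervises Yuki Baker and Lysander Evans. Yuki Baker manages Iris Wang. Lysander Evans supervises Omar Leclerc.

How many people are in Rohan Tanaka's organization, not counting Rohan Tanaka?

8

Rohan Tanaka directly manages Lena Weber, Selin Mori, Ximena Garcia. Under Lena Weber: Hamid Hassan (1). Under Selin Mori: Lysander Evans, Omar Leclerc, Yuki Baker, Iris Wang (4). Ximena Garcia has no reports. So Rohan Tanaka's organization is 3 direct reports plus everyone under them: 2 + 5 + 1 = 8.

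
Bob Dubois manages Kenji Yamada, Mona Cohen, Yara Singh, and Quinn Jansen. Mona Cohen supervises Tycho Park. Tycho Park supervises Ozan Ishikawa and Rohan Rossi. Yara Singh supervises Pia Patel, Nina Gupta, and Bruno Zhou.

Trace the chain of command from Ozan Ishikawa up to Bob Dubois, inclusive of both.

Ozan Ishikawa reports to Tycho Park. Tycho Park reports to Mona Cohen. Mona Cohen reports to Bob Dubois. Bob Dubois is at the top.

Ozan Ishikawa -> Tycho Park -> Mona Cohen -> Bob Dubois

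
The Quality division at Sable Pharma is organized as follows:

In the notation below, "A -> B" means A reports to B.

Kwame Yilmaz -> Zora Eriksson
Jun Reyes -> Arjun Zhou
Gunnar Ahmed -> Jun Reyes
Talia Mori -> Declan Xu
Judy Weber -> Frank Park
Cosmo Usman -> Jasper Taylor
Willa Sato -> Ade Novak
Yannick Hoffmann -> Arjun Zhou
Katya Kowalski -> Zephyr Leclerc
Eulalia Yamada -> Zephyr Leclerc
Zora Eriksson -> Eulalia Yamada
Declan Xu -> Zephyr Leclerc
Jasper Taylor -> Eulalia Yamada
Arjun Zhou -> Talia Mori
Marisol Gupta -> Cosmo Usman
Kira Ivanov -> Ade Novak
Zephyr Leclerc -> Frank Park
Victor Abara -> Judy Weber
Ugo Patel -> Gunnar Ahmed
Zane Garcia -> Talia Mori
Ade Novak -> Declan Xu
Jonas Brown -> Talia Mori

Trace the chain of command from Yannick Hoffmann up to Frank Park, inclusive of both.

Yannick Hoffmann reports to Arjun Zhou. Arjun Zhou reports to Talia Mori. Talia Mori reports to Declan Xu. Declan Xu reports to Zephyr Leclerc. Zephyr Leclerc reports to Frank Park. Frank Park is at the top.

Yannick Hoffmann -> Arjun Zhou -> Talia Mori -> Declan Xu -> Zephyr Leclerc -> Frank Park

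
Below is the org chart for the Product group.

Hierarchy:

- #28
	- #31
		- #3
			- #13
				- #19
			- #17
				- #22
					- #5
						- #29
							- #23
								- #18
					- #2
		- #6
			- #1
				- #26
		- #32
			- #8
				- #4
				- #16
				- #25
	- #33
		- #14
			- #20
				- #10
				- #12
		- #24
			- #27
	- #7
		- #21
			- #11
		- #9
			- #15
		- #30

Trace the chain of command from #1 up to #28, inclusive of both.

#1 -> #6 -> #31 -> #28

#1 reports to #6. #6 reports to #31. #31 reports to #28. #28 is at the top.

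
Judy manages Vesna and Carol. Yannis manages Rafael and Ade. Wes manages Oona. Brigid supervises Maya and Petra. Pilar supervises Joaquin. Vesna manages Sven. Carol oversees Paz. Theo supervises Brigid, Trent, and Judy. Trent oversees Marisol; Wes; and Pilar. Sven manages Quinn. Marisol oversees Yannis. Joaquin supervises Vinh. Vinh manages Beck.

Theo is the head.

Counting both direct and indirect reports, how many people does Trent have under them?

Trent directly manages Marisol, Wes, Pilar. Under Marisol: Yannis, Ade, Rafael (3). Under Wes: Oona (1). Under Pilar: Joaquin, Vinh, Beck (3). So Trent's organization is 3 direct reports plus everyone under them: 4 + 2 + 4 = 10.

10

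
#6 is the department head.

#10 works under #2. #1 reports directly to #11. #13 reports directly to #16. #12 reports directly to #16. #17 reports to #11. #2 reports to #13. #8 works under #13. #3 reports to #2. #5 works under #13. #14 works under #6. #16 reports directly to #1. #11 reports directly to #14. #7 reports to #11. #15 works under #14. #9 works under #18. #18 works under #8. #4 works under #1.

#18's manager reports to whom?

#18 reports to #8, and #8 reports to #13. So #18's skip-level manager is #13.

#13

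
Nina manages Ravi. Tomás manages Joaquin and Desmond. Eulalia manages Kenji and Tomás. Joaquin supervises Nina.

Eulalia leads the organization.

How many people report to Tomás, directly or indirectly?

4

Tomás directly manages Joaquin, Desmond. Under Joaquin: Nina, Ravi (2). Desmond has no reports. So Tomás's organization is 2 direct reports plus everyone under them: 3 + 1 = 4.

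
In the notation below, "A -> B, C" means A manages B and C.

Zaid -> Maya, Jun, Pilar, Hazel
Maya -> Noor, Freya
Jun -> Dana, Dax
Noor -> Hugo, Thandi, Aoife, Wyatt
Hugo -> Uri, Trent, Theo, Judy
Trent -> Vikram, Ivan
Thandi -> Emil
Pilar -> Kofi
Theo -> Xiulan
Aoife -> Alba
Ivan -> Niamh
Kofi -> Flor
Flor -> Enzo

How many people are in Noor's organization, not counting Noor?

Noor directly manages Hugo, Thandi, Aoife, Wyatt. Under Hugo: Judy, Theo, Xiulan, Trent, Ivan, Niamh, Vikram, Uri (8). Under Thandi: Emil (1). Under Aoife: Alba (1). Wyatt has no reports. So Noor's organization is 4 direct reports plus everyone under them: 9 + 2 + 2 + 1 = 14.

14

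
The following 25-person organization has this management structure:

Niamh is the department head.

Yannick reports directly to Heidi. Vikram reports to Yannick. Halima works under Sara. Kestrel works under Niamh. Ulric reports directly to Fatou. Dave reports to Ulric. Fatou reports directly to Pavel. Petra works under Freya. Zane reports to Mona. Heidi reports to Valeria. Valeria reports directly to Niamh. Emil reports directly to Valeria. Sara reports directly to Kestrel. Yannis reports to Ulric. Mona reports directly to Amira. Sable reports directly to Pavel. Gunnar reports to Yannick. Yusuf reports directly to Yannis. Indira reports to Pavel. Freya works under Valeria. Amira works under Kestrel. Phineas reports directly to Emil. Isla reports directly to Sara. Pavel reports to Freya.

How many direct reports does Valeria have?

Valeria directly manages Freya, Emil, Heidi. That is 3 direct reports.

3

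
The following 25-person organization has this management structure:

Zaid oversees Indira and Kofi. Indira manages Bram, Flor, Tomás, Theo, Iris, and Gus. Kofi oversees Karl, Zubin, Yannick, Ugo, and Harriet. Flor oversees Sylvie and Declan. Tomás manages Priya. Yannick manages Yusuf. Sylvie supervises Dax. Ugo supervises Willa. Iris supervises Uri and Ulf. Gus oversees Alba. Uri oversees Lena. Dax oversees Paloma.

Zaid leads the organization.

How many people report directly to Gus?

Gus directly manages Alba. That is 1 direct report.

1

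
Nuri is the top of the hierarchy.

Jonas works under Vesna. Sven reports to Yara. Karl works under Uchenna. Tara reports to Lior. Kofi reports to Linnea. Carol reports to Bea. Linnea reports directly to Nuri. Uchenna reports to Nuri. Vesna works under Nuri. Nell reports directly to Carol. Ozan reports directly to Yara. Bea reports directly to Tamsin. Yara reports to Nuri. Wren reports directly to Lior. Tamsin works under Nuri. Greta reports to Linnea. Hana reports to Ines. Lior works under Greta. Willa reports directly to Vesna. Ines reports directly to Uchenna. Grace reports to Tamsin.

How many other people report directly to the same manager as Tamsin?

Tamsin reports to Nuri. Nuri's other direct reports are Uchenna, Linnea, Yara, Vesna — 4 peers.

4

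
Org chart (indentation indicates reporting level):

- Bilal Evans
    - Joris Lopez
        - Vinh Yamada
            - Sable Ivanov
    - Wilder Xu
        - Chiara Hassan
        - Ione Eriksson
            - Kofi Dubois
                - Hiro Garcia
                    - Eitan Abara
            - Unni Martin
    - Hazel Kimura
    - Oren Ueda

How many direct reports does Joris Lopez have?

1

Joris Lopez directly manages Vinh Yamada. That is 1 direct report.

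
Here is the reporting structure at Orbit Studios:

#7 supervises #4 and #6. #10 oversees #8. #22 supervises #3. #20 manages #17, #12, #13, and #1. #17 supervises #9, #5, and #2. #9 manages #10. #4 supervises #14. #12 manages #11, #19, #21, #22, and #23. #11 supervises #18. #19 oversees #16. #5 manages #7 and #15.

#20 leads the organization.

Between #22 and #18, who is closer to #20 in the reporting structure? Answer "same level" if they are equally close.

#22 is 2 levels below #20; #18 is 3. #22 is higher.

#22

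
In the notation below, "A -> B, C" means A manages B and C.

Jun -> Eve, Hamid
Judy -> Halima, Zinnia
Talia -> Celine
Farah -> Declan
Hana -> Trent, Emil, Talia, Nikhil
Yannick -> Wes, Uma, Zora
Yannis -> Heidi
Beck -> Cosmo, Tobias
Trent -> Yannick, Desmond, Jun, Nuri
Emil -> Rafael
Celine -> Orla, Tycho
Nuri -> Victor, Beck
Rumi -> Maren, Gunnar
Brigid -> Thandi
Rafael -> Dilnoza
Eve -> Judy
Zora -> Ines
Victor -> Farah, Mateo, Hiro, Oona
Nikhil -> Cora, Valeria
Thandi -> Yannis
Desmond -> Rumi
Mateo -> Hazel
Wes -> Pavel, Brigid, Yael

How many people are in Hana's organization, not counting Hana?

Hana directly manages Trent, Emil, Talia, Nikhil. Under Trent: Nuri, Beck, Tobias, Cosmo, Victor, Oona, Hiro, Mateo, Hazel, Farah, Declan, Jun, Hamid, Eve, Judy, Zinnia, Halima, Desmond, Rumi, Gunnar, Maren, Yannick, Zora, Ines, Uma, Wes, Yael, Brigid, Thandi, Yannis, Heidi, Pavel (32). Under Emil: Rafael, Dilnoza (2). Under Talia: Celine, Tycho, Orla (3). Under Nikhil: Valeria, Cora (2). So Hana's organization is 4 direct reports plus everyone under them: 33 + 3 + 4 + 3 = 43.

43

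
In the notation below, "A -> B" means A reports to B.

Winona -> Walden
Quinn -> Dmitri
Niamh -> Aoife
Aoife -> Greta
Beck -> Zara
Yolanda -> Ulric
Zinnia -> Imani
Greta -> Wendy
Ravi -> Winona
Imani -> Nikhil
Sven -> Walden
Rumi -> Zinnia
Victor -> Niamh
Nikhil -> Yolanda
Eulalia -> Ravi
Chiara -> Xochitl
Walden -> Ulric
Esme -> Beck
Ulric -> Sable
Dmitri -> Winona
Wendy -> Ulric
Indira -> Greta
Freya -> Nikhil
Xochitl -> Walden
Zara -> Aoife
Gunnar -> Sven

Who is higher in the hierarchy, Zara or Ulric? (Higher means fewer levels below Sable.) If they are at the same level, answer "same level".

Ulric

Zara is 5 levels below Sable; Ulric is 1. Ulric is higher.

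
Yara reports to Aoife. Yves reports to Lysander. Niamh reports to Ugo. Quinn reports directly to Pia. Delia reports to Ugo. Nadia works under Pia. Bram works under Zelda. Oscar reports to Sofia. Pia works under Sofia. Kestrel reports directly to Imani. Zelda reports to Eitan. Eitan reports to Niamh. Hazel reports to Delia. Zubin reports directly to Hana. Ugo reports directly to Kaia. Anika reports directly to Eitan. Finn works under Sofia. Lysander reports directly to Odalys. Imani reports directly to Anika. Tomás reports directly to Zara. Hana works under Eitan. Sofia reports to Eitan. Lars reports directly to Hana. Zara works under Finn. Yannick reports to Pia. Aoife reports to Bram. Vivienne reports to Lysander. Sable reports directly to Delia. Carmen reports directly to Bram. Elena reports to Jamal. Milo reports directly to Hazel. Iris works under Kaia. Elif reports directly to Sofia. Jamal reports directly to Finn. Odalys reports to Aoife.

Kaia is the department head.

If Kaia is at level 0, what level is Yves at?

9

Chain from Yves up to Kaia: Yves → Lysander → Odalys → Aoife → Bram → Zelda → Eitan → Niamh → Ugo → Kaia. That is 9 steps up, so Yves is 9 levels below Kaia.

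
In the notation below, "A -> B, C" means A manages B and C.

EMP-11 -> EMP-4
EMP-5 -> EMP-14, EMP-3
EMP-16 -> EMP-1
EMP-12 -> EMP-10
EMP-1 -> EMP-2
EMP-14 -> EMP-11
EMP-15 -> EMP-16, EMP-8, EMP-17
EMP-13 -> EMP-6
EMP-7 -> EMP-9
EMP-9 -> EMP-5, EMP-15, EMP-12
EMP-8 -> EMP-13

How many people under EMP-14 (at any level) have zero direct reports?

1

The only person in EMP-14's organization with no one reporting to them is EMP-4. That is 1.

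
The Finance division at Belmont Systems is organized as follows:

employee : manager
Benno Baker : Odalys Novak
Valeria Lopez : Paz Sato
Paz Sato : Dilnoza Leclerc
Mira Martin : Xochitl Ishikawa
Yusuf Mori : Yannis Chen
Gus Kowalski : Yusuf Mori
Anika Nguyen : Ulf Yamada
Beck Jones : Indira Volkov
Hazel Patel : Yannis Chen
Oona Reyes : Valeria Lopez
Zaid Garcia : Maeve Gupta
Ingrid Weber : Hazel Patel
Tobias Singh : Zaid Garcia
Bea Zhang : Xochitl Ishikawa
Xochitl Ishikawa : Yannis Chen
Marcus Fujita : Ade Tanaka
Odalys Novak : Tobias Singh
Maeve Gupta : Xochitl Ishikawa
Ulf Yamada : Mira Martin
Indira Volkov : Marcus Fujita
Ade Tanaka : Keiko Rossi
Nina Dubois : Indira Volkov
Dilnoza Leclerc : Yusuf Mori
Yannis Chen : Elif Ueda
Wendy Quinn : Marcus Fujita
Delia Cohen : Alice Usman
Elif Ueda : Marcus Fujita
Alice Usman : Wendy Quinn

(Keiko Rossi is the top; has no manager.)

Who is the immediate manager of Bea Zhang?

Xochitl Ishikawa

Bea Zhang reports directly to Xochitl Ishikawa.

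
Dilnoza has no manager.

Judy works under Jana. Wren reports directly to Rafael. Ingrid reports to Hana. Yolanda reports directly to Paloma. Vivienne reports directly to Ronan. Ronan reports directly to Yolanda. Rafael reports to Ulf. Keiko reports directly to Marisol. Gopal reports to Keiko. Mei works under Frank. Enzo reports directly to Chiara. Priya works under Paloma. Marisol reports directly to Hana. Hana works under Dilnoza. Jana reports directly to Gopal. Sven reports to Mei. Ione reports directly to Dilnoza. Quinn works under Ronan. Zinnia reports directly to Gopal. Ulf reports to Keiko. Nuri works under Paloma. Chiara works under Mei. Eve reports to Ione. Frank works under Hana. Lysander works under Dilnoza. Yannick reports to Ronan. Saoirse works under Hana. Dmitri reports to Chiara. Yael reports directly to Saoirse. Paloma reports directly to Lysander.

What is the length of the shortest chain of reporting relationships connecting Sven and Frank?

Sven is in Frank's organization: the chain from Sven up to Frank is Sven → Mei → Frank, which is 2 links.

2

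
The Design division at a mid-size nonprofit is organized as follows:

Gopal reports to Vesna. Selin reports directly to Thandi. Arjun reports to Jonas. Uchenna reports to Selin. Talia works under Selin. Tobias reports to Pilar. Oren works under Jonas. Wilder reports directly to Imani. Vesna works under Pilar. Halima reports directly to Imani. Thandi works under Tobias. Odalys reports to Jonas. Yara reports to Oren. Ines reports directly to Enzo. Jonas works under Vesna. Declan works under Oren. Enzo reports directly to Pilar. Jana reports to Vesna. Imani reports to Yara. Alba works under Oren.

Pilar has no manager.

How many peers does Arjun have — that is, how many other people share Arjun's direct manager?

2

Arjun reports to Jonas. Jonas's other direct reports are Odalys, Oren — 2 peers.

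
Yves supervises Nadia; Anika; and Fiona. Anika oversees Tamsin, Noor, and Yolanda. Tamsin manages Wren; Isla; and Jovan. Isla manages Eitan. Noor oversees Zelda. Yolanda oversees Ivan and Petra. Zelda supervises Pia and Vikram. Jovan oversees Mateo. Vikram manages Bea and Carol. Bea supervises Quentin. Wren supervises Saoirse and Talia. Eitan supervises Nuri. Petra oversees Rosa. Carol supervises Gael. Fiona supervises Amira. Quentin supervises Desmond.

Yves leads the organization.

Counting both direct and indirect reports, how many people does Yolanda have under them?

Yolanda directly manages Ivan, Petra. Ivan has no reports. Under Petra: Rosa (1). So Yolanda's organization is 2 direct reports plus everyone under them: 1 + 2 = 3.

3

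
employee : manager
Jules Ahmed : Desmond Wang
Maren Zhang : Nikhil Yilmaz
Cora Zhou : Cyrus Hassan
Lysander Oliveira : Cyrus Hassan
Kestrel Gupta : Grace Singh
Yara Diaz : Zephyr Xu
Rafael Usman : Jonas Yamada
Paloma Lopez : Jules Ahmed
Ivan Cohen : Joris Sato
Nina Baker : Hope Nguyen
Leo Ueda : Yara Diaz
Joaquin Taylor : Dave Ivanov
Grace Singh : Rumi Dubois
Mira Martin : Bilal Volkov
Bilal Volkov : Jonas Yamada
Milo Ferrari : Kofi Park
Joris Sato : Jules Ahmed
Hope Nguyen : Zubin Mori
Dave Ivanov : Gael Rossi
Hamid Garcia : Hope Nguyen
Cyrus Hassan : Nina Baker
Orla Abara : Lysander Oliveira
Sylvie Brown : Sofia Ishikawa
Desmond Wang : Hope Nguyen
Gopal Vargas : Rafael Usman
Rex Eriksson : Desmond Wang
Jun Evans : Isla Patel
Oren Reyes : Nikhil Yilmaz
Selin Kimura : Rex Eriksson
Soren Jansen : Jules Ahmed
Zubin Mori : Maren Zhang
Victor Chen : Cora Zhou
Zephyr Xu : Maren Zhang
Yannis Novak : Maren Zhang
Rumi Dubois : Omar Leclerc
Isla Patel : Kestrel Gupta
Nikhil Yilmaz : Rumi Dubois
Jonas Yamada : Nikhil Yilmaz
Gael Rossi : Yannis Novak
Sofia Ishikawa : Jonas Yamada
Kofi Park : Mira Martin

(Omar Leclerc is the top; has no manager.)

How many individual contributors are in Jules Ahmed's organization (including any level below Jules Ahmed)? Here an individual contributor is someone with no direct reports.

3

The people in Jules Ahmed's organization with no one reporting to them are Paloma Lopez, Soren Jansen, Ivan Cohen. That is 3.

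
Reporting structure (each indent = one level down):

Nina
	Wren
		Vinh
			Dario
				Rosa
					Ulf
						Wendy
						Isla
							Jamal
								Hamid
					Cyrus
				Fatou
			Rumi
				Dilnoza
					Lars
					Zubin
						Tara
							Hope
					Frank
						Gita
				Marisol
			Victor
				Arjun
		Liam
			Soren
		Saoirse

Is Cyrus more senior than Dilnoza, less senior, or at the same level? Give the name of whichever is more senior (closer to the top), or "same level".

Cyrus is 5 levels below Nina; Dilnoza is 4. Dilnoza is higher.

Dilnoza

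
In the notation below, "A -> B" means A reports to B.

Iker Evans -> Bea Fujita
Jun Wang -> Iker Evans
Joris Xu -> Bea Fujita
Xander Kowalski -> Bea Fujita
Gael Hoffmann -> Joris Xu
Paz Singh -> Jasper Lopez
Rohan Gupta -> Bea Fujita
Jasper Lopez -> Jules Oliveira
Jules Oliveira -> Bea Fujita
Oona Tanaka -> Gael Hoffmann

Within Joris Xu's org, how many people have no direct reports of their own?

The only person in Joris Xu's organization with no one reporting to them is Oona Tanaka. That is 1.

1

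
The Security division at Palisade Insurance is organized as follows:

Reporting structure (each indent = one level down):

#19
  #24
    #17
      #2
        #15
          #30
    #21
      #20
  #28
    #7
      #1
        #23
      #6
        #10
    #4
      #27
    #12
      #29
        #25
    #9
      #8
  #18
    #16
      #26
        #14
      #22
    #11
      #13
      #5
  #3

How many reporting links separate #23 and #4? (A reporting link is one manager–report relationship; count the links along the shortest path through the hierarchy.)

4

#23 is 3 levels below #28, and #4 is 1 level below #28 (their lowest common manager). The shortest path runs up from #23 to #28 and back down to #4: 3 + 1 = 4 links.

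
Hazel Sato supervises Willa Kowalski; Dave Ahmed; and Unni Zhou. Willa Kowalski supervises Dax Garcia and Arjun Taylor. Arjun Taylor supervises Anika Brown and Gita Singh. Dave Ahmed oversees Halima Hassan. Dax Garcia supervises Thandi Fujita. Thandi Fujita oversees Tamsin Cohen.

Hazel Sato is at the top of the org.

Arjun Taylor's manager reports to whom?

Hazel Sato

Arjun Taylor reports to Willa Kowalski, and Willa Kowalski reports to Hazel Sato. So Arjun Taylor's skip-level manager is Hazel Sato.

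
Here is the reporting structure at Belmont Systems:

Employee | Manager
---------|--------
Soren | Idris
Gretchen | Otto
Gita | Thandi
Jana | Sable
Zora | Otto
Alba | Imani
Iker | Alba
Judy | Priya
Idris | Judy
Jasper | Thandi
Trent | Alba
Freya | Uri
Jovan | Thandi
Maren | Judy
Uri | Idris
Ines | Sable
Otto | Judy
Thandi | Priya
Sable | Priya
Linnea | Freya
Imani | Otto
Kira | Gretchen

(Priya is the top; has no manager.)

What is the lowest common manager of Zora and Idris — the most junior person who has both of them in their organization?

Zora's chain of managers is Otto, Judy, Priya. Idris's chain of managers is Judy, Priya. The first manager that appears in both chains is Judy.

Judy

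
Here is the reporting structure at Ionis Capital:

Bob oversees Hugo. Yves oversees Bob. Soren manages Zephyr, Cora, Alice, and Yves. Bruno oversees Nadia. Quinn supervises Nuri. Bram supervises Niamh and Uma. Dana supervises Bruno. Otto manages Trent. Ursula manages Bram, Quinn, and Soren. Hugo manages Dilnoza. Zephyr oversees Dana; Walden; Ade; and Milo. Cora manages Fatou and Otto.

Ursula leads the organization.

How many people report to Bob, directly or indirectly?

2

Bob directly manages Hugo. Under Hugo: Dilnoza (1). That's 2 in total.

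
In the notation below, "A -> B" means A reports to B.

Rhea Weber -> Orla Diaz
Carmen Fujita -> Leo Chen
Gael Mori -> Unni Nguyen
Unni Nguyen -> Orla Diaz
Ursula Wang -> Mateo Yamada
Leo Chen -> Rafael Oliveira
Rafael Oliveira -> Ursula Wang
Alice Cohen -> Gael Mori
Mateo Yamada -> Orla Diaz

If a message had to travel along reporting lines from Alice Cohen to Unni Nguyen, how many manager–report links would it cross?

2

Alice Cohen is in Unni Nguyen's organization: the chain from Alice Cohen up to Unni Nguyen is Alice Cohen → Gael Mori → Unni Nguyen, which is 2 links.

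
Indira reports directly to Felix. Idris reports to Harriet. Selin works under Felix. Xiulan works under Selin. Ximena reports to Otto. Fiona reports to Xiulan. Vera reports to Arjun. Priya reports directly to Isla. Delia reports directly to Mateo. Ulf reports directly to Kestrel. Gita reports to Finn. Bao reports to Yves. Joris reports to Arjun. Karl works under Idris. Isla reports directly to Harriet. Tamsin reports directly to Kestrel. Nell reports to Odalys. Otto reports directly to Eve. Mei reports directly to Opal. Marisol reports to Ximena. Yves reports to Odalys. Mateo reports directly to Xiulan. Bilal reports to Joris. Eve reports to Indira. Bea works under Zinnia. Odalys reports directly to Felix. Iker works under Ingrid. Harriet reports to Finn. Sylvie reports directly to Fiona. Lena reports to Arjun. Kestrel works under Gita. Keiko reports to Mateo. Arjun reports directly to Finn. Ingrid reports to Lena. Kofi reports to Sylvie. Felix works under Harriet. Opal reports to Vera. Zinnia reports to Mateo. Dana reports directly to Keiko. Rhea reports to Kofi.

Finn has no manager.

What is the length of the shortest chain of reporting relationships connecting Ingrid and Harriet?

4

Ingrid is 3 levels below Finn, and Harriet is 1 level below Finn (their lowest common manager). The shortest path runs up from Ingrid to Finn and back down to Harriet: 3 + 1 = 4 links.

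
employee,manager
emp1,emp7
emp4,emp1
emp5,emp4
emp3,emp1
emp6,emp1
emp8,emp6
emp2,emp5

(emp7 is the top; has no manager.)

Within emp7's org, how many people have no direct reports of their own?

The people in emp7's organization with no one reporting to them are emp8, emp3, emp2. That is 3.

3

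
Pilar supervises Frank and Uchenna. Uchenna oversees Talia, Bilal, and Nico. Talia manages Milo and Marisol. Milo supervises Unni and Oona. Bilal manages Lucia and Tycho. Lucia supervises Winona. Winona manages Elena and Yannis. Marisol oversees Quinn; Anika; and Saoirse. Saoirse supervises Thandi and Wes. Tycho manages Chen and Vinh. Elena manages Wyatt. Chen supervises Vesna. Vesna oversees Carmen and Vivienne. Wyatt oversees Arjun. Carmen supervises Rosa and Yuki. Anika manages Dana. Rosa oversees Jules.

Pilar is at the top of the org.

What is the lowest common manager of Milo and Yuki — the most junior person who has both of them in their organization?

Uchenna

Milo's chain of managers is Talia, Uchenna, Pilar. Yuki's chain of managers is Carmen, Vesna, Chen, Tycho, Bilal, Uchenna, Pilar. The first manager that appears in both chains is Uchenna.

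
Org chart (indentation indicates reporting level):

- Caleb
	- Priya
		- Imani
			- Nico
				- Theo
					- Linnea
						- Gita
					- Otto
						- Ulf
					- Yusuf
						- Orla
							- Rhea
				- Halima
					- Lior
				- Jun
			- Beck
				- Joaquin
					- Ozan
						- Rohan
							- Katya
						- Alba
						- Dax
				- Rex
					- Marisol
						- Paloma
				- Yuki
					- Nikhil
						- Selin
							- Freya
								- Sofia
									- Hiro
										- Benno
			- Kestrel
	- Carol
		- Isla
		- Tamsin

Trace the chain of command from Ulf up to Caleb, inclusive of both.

Ulf reports to Otto. Otto reports to Theo. Theo reports to Nico. Nico reports to Imani. Imani reports to Priya. Priya reports to Caleb. Caleb is at the top.

Ulf -> Otto -> Theo -> Nico -> Imani -> Priya -> Caleb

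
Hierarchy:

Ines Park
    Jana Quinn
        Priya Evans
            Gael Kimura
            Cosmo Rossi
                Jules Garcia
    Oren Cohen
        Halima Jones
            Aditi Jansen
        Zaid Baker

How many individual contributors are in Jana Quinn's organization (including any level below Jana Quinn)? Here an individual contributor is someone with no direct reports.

2

The people in Jana Quinn's organization with no one reporting to them are Jules Garcia, Gael Kimura. That is 2.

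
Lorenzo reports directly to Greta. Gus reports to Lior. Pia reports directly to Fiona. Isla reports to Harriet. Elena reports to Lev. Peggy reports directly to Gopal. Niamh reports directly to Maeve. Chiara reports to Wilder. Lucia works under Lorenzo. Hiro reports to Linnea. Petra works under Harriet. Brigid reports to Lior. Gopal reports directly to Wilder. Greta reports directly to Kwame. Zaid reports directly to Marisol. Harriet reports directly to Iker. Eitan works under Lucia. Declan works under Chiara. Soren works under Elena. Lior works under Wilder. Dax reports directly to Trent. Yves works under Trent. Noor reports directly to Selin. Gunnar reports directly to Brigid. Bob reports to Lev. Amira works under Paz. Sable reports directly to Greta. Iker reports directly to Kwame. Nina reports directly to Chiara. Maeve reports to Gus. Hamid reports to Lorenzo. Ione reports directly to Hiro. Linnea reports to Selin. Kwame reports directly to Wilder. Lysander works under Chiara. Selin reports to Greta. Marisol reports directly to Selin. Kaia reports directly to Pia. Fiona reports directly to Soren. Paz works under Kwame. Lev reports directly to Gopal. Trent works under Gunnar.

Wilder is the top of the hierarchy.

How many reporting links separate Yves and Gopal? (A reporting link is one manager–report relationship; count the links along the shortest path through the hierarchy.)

6

Yves is 5 levels below Wilder, and Gopal is 1 level below Wilder (their lowest common manager). The shortest path runs up from Yves to Wilder and back down to Gopal: 5 + 1 = 6 links.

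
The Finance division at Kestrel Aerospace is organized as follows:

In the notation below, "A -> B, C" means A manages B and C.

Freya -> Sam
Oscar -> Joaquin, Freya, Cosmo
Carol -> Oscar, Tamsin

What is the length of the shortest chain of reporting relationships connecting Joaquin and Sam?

3

Joaquin is 1 level below Oscar, and Sam is 2 levels below Oscar (their lowest common manager). The shortest path runs up from Joaquin to Oscar and back down to Sam: 1 + 2 = 3 links.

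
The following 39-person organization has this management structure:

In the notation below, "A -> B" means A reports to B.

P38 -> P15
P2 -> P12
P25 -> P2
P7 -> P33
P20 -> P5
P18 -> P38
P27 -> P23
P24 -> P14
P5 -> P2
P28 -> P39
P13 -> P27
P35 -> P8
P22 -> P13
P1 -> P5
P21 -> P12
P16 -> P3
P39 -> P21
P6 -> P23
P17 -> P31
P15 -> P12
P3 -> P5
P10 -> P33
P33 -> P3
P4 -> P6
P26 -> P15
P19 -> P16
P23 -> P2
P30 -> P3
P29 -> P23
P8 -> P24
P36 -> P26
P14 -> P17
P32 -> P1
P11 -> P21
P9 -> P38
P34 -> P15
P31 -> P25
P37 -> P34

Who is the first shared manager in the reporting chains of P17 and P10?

P2

P17's chain of managers is P31, P25, P2, P12. P10's chain of managers is P33, P3, P5, P2, P12. The first manager that appears in both chains is P2.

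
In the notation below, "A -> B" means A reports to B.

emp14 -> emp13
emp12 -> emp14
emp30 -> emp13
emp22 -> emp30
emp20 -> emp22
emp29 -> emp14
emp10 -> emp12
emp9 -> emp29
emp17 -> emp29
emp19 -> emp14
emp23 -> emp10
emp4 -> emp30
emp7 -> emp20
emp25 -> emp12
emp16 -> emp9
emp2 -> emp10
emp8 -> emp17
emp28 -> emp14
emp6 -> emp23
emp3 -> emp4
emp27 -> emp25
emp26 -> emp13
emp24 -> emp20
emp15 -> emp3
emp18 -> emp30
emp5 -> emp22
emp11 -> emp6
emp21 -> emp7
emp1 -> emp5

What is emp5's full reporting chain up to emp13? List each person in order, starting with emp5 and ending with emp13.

emp5 reports to emp22. emp22 reports to emp30. emp30 reports to emp13. emp13 is at the top.

emp5 -> emp22 -> emp30 -> emp13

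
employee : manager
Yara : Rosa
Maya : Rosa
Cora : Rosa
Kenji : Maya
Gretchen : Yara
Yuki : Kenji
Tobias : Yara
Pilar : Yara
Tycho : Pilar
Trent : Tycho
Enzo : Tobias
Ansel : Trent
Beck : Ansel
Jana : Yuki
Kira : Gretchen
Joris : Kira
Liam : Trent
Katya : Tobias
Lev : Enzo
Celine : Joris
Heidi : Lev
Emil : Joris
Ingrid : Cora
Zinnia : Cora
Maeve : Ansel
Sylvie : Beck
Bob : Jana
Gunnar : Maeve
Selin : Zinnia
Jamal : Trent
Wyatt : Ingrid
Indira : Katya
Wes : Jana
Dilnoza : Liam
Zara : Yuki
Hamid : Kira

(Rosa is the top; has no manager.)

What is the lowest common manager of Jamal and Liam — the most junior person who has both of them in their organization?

Trent

Jamal's chain of managers is Trent, Tycho, Pilar, Yara, Rosa. Liam's chain of managers is Trent, Tycho, Pilar, Yara, Rosa. The first manager that appears in both chains is Trent.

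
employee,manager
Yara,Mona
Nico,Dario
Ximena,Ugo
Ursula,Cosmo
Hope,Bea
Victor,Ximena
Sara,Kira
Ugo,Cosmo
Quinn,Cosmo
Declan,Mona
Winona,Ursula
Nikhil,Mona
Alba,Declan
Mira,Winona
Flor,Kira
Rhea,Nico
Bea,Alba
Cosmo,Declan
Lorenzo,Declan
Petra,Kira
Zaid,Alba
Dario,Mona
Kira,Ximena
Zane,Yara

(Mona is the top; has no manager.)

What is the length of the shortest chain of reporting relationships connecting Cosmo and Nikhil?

Cosmo is 2 levels below Mona, and Nikhil is 1 level below Mona (their lowest common manager). The shortest path runs up from Cosmo to Mona and back down to Nikhil: 2 + 1 = 3 links.

3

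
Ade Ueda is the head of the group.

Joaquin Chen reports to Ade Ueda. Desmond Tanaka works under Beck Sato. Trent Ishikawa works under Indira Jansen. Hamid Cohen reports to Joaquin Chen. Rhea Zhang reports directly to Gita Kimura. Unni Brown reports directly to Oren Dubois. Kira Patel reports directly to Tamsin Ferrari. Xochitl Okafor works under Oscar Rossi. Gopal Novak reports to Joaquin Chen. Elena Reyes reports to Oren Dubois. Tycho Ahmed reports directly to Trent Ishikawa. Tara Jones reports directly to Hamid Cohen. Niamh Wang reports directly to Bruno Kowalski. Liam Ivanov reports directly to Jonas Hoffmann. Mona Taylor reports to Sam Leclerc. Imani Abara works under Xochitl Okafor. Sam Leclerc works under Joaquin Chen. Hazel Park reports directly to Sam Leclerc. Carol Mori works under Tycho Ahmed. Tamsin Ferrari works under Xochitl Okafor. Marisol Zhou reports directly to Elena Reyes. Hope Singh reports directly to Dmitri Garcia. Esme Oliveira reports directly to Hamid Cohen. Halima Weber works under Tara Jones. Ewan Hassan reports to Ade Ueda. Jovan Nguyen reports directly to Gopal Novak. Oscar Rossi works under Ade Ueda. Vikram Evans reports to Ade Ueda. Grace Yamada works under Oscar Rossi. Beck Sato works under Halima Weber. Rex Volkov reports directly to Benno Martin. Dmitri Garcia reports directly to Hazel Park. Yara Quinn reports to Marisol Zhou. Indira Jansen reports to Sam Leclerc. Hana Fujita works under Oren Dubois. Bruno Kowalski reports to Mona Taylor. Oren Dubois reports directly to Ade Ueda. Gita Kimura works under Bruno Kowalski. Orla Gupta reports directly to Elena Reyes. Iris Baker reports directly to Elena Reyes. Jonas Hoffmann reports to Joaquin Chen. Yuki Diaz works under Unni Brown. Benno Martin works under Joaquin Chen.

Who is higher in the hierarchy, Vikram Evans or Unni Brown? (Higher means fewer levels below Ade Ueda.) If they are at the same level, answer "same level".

Vikram Evans

Vikram Evans is 1 level below Ade Ueda; Unni Brown is 2. Vikram Evans is higher.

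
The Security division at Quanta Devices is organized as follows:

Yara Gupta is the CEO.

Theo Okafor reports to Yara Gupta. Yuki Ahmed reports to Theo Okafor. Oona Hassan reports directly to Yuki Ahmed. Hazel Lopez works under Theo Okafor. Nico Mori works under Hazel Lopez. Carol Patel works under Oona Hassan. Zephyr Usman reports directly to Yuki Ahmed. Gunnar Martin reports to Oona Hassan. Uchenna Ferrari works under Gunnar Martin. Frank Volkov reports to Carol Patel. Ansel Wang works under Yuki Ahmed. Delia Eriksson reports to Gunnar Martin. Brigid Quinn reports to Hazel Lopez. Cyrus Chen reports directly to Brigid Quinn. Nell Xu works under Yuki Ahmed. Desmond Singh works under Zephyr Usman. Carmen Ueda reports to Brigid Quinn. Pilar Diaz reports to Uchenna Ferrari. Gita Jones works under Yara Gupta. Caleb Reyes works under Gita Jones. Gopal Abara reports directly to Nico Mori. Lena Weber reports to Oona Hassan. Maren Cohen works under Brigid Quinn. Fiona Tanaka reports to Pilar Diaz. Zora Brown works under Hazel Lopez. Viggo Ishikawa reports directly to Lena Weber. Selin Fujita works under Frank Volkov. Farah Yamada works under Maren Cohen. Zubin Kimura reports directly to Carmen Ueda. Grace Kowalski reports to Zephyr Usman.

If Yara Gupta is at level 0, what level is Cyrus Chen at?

4

Chain from Cyrus Chen up to Yara Gupta: Cyrus Chen → Brigid Quinn → Hazel Lopez → Theo Okafor → Yara Gupta. That is 4 steps up, so Cyrus Chen is 4 levels below Yara Gupta.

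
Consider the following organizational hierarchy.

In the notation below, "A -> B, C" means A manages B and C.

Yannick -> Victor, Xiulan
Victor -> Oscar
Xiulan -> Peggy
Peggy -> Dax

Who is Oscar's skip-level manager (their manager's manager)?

Oscar reports to Victor, and Victor reports to Yannick. So Oscar's skip-level manager is Yannick.

Yannick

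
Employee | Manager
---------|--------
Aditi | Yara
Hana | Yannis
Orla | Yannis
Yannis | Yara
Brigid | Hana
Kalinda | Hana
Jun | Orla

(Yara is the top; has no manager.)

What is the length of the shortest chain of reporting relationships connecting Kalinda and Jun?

Kalinda is 2 levels below Yannis, and Jun is 2 levels below Yannis (their lowest common manager). The shortest path runs up from Kalinda to Yannis and back down to Jun: 2 + 2 = 4 links.

4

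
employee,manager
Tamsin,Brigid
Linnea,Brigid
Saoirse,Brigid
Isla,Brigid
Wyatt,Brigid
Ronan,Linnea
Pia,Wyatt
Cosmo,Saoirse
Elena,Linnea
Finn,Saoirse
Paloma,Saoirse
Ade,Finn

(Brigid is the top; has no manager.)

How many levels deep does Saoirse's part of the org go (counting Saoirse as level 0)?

2

The longest chain under Saoirse runs Saoirse → Finn → Ade, which is 2 levels below Saoirse.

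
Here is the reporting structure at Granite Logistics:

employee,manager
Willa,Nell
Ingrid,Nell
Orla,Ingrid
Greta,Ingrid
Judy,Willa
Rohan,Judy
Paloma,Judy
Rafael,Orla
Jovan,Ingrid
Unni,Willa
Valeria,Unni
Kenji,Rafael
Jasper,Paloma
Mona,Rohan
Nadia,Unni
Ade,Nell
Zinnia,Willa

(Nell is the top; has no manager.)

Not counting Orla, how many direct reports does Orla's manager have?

Orla reports to Ingrid. Ingrid's other direct reports are Greta, Jovan — 2 peers.

2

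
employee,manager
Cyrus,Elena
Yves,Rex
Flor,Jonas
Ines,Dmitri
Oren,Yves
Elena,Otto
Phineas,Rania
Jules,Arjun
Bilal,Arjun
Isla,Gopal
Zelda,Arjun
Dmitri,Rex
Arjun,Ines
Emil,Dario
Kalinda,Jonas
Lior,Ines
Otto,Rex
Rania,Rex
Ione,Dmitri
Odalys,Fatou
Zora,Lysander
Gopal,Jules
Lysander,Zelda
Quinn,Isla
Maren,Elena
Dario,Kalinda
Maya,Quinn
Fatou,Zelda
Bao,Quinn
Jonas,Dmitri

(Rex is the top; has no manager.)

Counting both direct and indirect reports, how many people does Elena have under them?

Elena directly manages Maren, Cyrus. Maren has no reports. Cyrus has no reports. So Elena's organization is 2 direct reports plus everyone under them: 1 + 1 = 2.

2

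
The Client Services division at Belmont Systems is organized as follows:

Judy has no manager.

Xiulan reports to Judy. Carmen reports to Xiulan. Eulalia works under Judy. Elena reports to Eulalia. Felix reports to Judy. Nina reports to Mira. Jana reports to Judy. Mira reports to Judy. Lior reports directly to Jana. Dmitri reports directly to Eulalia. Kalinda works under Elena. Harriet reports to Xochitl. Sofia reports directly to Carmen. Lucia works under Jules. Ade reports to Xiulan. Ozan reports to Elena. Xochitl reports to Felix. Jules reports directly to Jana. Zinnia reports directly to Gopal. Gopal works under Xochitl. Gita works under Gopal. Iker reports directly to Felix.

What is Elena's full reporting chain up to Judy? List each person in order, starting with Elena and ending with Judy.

Elena reports to Eulalia. Eulalia reports to Judy. Judy is at the top.

Elena -> Eulalia -> Judy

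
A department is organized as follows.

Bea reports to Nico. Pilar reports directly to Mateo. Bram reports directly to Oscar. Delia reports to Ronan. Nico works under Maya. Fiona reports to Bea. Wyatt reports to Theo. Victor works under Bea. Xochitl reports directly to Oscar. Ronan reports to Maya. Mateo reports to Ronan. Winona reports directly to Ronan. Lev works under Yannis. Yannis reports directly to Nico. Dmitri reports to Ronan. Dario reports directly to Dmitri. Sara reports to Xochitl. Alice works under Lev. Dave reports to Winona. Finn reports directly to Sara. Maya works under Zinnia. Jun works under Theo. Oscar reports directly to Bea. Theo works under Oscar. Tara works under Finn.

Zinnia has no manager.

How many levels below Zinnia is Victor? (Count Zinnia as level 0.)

Chain from Victor up to Zinnia: Victor → Bea → Nico → Maya → Zinnia. That is 4 steps up, so Victor is 4 levels below Zinnia.

4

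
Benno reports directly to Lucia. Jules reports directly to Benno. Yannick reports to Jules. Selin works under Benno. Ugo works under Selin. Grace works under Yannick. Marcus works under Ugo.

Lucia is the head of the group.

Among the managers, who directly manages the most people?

Direct-report counts: Lucia has 1; Benno has 2; Selin has 1; Ugo has 1; Jules has 1; Yannick has 1. The largest is 2, held by Benno.

Benno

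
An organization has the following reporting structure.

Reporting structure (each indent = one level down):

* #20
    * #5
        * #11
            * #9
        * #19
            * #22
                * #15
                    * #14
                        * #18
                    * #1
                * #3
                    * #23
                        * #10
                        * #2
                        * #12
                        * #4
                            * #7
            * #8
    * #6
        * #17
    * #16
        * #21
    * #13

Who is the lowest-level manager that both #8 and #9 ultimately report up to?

#8's chain of managers is #19, #5, #20. #9's chain of managers is #11, #5, #20. The first manager that appears in both chains is #5.

#5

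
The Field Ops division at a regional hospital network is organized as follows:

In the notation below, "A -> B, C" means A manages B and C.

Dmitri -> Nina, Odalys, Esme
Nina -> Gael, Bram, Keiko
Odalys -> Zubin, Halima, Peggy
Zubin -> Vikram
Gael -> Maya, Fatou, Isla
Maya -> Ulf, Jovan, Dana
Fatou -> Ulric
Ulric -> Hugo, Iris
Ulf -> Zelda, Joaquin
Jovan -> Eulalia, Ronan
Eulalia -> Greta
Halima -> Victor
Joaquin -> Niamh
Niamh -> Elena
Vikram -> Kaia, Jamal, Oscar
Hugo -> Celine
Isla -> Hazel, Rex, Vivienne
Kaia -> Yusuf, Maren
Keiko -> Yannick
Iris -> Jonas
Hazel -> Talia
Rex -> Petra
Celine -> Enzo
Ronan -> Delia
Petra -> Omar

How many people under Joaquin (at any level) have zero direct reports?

The only person in Joaquin's organization with no one reporting to them is Elena. That is 1.

1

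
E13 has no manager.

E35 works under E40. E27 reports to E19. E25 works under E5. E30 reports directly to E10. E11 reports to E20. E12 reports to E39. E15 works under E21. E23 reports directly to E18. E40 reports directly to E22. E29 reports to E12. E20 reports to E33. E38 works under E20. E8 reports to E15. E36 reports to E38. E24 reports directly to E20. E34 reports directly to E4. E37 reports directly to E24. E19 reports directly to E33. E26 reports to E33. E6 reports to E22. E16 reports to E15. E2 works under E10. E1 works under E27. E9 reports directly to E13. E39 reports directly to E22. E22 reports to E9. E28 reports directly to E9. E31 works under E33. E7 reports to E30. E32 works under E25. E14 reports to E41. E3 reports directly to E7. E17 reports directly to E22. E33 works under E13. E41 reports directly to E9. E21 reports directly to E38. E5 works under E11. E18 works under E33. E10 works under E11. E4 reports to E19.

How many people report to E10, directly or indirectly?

4

E10 directly manages E30, E2. Under E30: E7, E3 (2). E2 has no reports. So E10's organization is 2 direct reports plus everyone under them: 3 + 1 = 4.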